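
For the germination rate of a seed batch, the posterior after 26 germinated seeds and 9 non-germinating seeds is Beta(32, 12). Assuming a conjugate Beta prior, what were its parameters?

Under Beta–binomial conjugacy the posterior parameters are (α+s, β+f).
So α = 32 − 26 = 6 and β = 12 − 9 = 3.

Beta(6, 3)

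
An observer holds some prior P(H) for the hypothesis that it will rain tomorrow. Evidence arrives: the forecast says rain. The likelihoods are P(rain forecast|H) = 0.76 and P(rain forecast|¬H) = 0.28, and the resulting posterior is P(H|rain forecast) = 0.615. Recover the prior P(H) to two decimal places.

Bayes' rule in odds form gives O(H|E) = O(H)·[P(E|H)/P(E|¬H)], hence O(H) = O(H|E)/LR.
Posterior odds = 0.615/(1−0.615) = 1.5974. LR = 0.76/0.28 = 2.7143.
Prior odds = 1.5974/2.7143 = 0.5885, so P(H) = 0.5885/(1+0.5885) ≈ 0.37.

P(H) = 0.37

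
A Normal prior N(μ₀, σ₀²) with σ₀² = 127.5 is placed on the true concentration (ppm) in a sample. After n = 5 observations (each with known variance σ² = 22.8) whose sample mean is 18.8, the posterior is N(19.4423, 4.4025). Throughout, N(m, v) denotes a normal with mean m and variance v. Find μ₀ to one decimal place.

μ₀ = 37.4

The posterior mean is a precision-weighted average: μ_n = (τ₀μ₀ + τ_data·x̄)/(τ₀+τ_data), with τ₀=1/σ₀² and τ_data=n/σ².
Here τ₀ = 1/127.5 = 0.007843 and τ_data = 5/22.8 = 0.219298, so τ_n = 0.227141.
Rearranging for μ₀: μ₀ = (μ_n·τ_n − τ_data·x̄)/τ₀ = (19.4423·0.227141 − 0.219298·18.8) / 0.007843 = 0.293341/0.007843 ≈ 37.4.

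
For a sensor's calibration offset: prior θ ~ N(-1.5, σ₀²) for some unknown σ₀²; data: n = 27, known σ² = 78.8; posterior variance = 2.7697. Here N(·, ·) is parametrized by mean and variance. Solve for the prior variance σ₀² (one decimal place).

σ₀² = 54.3

Posterior precision equals prior precision plus data precision: 1/σ_n² = 1/σ₀² + n/σ².
So 1/σ₀² = 1/2.7697 − 27/78.8 = 0.361050 − 0.342640 = 0.018410.
Hence σ₀² = 1/0.018410 ≈ 54.3.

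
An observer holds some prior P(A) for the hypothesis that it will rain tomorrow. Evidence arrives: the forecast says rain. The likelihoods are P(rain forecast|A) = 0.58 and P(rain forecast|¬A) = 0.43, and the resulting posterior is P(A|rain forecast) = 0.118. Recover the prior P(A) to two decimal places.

P(A) = 0.09

In odds form, posterior odds = prior odds × likelihood ratio, so prior odds = posterior odds ÷ LR.
Posterior odds = 0.118/(1−0.118) = 0.1338. LR = 0.58/0.43 = 1.3488.
Prior odds = 0.1338/1.3488 = 0.0992, so P(A) = 0.0992/(1+0.0992) ≈ 0.09.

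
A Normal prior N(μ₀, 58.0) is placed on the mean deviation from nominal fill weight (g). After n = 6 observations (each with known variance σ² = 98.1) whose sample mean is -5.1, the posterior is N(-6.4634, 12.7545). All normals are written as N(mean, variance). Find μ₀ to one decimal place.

With known observation variance, the Normal–Normal posterior has precision τ_n = τ₀ + n/σ² and mean μ_n = (τ₀μ₀ + (n/σ²)x̄)/τ_n.
Here τ₀ = 1/58.0 = 0.017241 and τ_data = 6/98.1 = 0.061162, so τ_n = 0.078403.
Rearranging for μ₀: μ₀ = (μ_n·τ_n − τ_data·x̄)/τ₀ = (-6.4634·0.078403 − 0.061162·-5.1) / 0.017241 = -0.194824/0.017241 ≈ -11.3.

μ₀ = -11.3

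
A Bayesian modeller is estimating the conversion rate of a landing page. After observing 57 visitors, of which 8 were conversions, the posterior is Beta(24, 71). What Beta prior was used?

Under Beta–binomial conjugacy the posterior parameters are (a+s, b+f).
So a = 24 − 8 = 16 and b = 71 − 49 = 22.

Beta(16, 22)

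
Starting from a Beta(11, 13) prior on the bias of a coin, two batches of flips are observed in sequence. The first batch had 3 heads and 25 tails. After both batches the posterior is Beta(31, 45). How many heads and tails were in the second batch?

Because Beta–binomial updating is additive in the counts, the combined data contributed (α_post−α_prior, β_post−β_prior) successes and failures.
Total across both batches: 31−11=20 heads, 45−13=32 tails.
Subtract the first batch: 20−3=17 heads and 32−25=7 tails.

17 heads and 7 tails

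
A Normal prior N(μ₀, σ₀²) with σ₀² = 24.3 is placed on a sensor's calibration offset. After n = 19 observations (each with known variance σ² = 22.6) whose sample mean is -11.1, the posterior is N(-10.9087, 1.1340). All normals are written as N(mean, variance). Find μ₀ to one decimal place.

The posterior mean is a precision-weighted average: μ_n = (τ₀μ₀ + τ_data·x̄)/(τ₀+τ_data), with τ₀=1/σ₀² and τ_data=n/σ².
Here τ₀ = 1/24.3 = 0.041152 and τ_data = 19/22.6 = 0.840708, so τ_n = 0.881860.
Rearranging for μ₀: μ₀ = (μ_n·τ_n − τ_data·x̄)/τ₀ = (-10.9087·0.881860 − 0.840708·-11.1) / 0.041152 = -0.288087/0.041152 ≈ -7.0.

μ₀ = -7.0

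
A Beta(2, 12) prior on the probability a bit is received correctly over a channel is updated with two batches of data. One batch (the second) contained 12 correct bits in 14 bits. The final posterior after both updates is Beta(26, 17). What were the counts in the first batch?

12 correct bits and 3 errors

Sequential conjugate updates are equivalent to a single update on the pooled data, so total successes = posterior α − prior α and total failures = posterior β − prior β.
Total across both batches: 26−2=24 correct bits, 17−12=5 errors.
Subtract the second batch: 24−12=12 correct bits and 5−2=3 errors.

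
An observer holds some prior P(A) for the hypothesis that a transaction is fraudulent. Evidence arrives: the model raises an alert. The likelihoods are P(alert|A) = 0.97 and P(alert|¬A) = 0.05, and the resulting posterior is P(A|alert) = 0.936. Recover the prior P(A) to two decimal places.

In odds form, posterior odds = prior odds × likelihood ratio, so prior odds = posterior odds ÷ LR.
Posterior odds = 0.936/(1−0.936) = 14.6250. LR = 0.97/0.05 = 19.4000.
Prior odds = 14.6250/19.4000 = 0.7539, so P(A) = 0.7539/(1+0.7539) ≈ 0.43.

P(A) = 0.43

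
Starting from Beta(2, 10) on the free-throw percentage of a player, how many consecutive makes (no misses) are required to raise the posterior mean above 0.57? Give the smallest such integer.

After k makes and 0 misses the posterior is Beta(2+k, 10), with mean (2+k)/(2+10+k).
Set (2+k)/(12+k) > 0.57 and solve: k > (0.57·12 − 2)/(1 − 0.57) = 11.256.
The smallest integer exceeding 11.256 is 12.

k = 12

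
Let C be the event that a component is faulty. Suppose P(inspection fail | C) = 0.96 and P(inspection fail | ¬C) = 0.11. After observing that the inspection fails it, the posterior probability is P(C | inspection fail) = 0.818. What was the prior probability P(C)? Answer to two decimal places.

Bayes' rule in odds form gives O(C|E) = O(C)·[P(E|C)/P(E|¬C)], hence O(C) = O(C|E)/LR.
Posterior odds = 0.818/(1−0.818) = 4.4945. LR = 0.96/0.11 = 8.7273.
Prior odds = 4.4945/8.7273 = 0.5150, so P(C) = 0.5150/(1+0.5150) ≈ 0.34.

P(C) = 0.34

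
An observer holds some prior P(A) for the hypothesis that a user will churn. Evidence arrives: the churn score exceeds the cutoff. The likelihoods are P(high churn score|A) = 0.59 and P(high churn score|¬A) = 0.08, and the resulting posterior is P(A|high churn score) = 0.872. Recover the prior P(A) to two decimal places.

P(A) = 0.48

Bayes' rule in odds form gives O(A|E) = O(A)·[P(E|A)/P(E|¬A)], hence O(A) = O(A|E)/LR.
Posterior odds = 0.872/(1−0.872) = 6.8125. LR = 0.59/0.08 = 7.3750.
Prior odds = 6.8125/7.3750 = 0.9237, so P(A) = 0.9237/(1+0.9237) ≈ 0.48.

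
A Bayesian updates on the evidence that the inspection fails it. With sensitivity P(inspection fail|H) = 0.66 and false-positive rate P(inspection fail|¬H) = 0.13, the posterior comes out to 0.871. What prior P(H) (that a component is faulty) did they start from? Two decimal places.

P(H) = 0.57

In odds form, posterior odds = prior odds × likelihood ratio, so prior odds = posterior odds ÷ LR.
Posterior odds = 0.871/(1−0.871) = 6.7519. LR = 0.66/0.13 = 5.0769.
Prior odds = 6.7519/5.0769 = 1.3299, so P(H) = 1.3299/(1+1.3299) ≈ 0.57.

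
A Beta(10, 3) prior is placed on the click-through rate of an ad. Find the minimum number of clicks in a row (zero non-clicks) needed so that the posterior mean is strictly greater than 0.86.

k = 9

After k clicks and 0 non-clicks the posterior is Beta(10+k, 3), with mean (10+k)/(10+3+k).
Set (10+k)/(13+k) > 0.86 and solve: k > (0.86·13 − 10)/(1 − 0.86) = 8.429.
The smallest integer exceeding 8.429 is 9, and checking k=9: (19)/(22) = 0.8636 > 0.86.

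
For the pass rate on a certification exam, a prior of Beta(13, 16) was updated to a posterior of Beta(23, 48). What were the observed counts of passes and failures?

10 passes and 32 failures

Beta is conjugate to the binomial likelihood: posterior = Beta(α+s, β+f).
Match parameters: s=23−13=10, f=48−16=32.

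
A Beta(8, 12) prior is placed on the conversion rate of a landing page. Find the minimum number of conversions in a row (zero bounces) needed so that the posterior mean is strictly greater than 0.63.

k = 13

After k conversions and 0 bounces the posterior is Beta(8+k, 12), with mean (8+k)/(8+12+k).
Set (8+k)/(20+k) > 0.63 and solve: k > (0.63·20 − 8)/(1 − 0.63) = 12.432.
The smallest integer exceeding 12.432 is 13.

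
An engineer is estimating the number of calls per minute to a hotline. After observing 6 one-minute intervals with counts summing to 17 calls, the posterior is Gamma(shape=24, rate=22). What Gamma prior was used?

Gamma(shape=7, rate=16)

Gamma–Poisson conjugacy: posterior shape = α + Σxᵢ, posterior rate = β + n.
So α = 24 − 17 = 7 and β = 22 − 6 = 16.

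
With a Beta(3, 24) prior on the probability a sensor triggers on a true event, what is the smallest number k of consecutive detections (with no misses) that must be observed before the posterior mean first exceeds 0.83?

k = 115

After k detections and 0 misses the posterior is Beta(3+k, 24), with mean (3+k)/(3+24+k).
Set (3+k)/(27+k) > 0.83 and solve: k > (0.83·27 − 3)/(1 − 0.83) = 114.176.
The smallest integer exceeding 114.176 is 115, and checking k=115: (118)/(142) = 0.8310 > 0.83.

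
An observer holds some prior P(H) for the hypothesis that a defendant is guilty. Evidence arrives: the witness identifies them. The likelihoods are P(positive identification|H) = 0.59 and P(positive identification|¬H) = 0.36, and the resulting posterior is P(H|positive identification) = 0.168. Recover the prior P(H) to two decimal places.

Bayes' rule in odds form gives O(H|E) = O(H)·[P(E|H)/P(E|¬H)], hence O(H) = O(H|E)/LR.
Posterior odds = 0.168/(1−0.168) = 0.2019. LR = 0.59/0.36 = 1.6389.
Prior odds = 0.2019/1.6389 = 0.1232, so P(H) = 0.1232/(1+0.1232) ≈ 0.11.

P(H) = 0.11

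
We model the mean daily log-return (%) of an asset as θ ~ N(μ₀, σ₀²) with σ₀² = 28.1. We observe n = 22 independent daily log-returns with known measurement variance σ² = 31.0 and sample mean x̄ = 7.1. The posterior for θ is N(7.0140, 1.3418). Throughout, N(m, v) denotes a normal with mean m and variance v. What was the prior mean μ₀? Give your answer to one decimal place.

With known observation variance, the Normal–Normal posterior has precision τ_n = τ₀ + n/σ² and mean μ_n = (τ₀μ₀ + (n/σ²)x̄)/τ_n.
Here τ₀ = 1/28.1 = 0.035587 and τ_data = 22/31.0 = 0.709677, so τ_n = 0.745264.
Rearranging for μ₀: μ₀ = (μ_n·τ_n − τ_data·x̄)/τ₀ = (7.0140·0.745264 − 0.709677·7.1) / 0.035587 = 0.188575/0.035587 ≈ 5.3.

μ₀ = 5.3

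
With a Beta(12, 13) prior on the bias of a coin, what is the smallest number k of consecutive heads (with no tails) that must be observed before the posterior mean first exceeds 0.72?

After k heads and 0 tails the posterior is Beta(12+k, 13), with mean (12+k)/(12+13+k).
Set (12+k)/(25+k) > 0.72 and solve: k > (0.72·25 − 12)/(1 − 0.72) = 21.429.
The smallest integer exceeding 21.429 is 22, and checking k=22: (34)/(47) = 0.7234 > 0.72.

k = 22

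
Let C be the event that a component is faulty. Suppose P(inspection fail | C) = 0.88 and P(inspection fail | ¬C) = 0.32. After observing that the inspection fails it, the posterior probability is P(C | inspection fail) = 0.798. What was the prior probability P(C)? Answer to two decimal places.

In odds form, posterior odds = prior odds × likelihood ratio, so prior odds = posterior odds ÷ LR.
Posterior odds = 0.798/(1−0.798) = 3.9505. LR = 0.88/0.32 = 2.7500.
Prior odds = 3.9505/2.7500 = 1.4365, so P(C) = 1.4365/(1+1.4365) ≈ 0.59.

P(C) = 0.59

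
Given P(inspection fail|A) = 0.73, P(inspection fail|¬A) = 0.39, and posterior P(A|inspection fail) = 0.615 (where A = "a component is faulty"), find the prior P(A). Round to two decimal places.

P(A) = 0.46

In odds form, posterior odds = prior odds × likelihood ratio, so prior odds = posterior odds ÷ LR.
Posterior odds = 0.615/(1−0.615) = 1.5974. LR = 0.73/0.39 = 1.8718.
Prior odds = 1.5974/1.8718 = 0.8534, so P(A) = 0.8534/(1+0.8534) ≈ 0.46.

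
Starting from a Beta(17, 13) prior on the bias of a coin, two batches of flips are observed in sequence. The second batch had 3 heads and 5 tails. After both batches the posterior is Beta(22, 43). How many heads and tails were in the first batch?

Sequential conjugate updates are equivalent to a single update on the pooled data, so total successes = posterior α − prior α and total failures = posterior β − prior β.
Total across both batches: 22−17=5 heads, 43−13=30 tails.
Subtract the second batch: 5−3=2 heads and 30−5=25 tails.

2 heads and 25 tails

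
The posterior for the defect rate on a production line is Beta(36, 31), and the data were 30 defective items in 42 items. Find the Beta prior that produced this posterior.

Beta(6, 19)

A Beta(a, b) prior with s successes and f failures in binomial data gives a Beta(a+s, b+f) posterior.
So a = 36 − 30 = 6 and b = 31 − 12 = 19.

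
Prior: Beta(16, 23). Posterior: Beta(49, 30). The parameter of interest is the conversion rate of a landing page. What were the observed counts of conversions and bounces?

33 conversions and 7 bounces

Beta is conjugate to the binomial likelihood: posterior = Beta(a+s, b+f).
So s = 49 − 16 = 33 and f = 30 − 23 = 7.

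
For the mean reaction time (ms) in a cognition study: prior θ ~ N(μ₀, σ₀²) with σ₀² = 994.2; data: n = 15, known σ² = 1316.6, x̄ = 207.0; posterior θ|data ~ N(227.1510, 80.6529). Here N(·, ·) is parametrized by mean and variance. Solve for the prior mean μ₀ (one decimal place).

μ₀ = 455.4

With known observation variance, the Normal–Normal posterior has precision τ_n = τ₀ + n/σ² and mean μ_n = (τ₀μ₀ + (n/σ²)x̄)/τ_n.
Here τ₀ = 1/994.2 = 0.001006 and τ_data = 15/1316.6 = 0.011393, so τ_n = 0.012399.
Rearranging for μ₀: μ₀ = (μ_n·τ_n − τ_data·x̄)/τ₀ = (227.1510·0.012399 − 0.011393·207.0) / 0.001006 = 0.458094/0.001006 ≈ 455.4.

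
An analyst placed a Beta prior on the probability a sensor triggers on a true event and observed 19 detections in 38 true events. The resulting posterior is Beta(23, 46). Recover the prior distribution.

Under Beta–binomial conjugacy the posterior parameters are (a+s, b+f).
So a = 23 − 19 = 4 and b = 46 − 19 = 27.

Beta(4, 27)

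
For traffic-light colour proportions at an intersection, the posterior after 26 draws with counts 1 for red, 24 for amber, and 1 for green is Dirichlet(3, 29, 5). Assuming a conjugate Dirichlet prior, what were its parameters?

Dirichlet(2, 5, 4)

For a Dirichlet(α) prior with multinomial counts c, the posterior is Dirichlet(α + c) componentwise.
Subtract each count from the matching posterior parameter: 3−1=2, 29−24=5, 5−1=4.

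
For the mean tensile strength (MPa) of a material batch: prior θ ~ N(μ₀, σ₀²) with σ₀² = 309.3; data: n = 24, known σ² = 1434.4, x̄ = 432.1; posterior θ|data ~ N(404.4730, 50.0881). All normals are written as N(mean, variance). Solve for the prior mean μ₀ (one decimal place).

With known observation variance, the Normal–Normal posterior has precision τ_n = τ₀ + n/σ² and mean μ_n = (τ₀μ₀ + (n/σ²)x̄)/τ_n.
Here τ₀ = 1/309.3 = 0.003233 and τ_data = 24/1434.4 = 0.016732, so τ_n = 0.019965.
Rearranging for μ₀: μ₀ = (μ_n·τ_n − τ_data·x̄)/τ₀ = (404.4730·0.019965 − 0.016732·432.1) / 0.003233 = 0.845406/0.003233 ≈ 261.5.

μ₀ = 261.5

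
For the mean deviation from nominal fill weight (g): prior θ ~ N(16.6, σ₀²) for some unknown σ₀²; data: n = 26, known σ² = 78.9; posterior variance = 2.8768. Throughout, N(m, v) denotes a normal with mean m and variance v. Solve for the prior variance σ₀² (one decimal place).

Posterior precision equals prior precision plus data precision: 1/σ_n² = 1/σ₀² + n/σ².
So 1/σ₀² = 1/2.8768 − 26/78.9 = 0.347608 − 0.329531 = 0.018077.
Hence σ₀² = 1/0.018077 ≈ 55.3.

σ₀² = 55.3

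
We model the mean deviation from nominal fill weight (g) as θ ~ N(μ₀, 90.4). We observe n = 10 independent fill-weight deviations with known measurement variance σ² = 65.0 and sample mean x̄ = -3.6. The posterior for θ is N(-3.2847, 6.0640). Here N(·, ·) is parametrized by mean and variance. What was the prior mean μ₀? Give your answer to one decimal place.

The posterior mean is a precision-weighted average: μ_n = (τ₀μ₀ + τ_data·x̄)/(τ₀+τ_data), with τ₀=1/σ₀² and τ_data=n/σ².
Here τ₀ = 1/90.4 = 0.011062 and τ_data = 10/65.0 = 0.153846, so τ_n = 0.164908.
Rearranging for μ₀: μ₀ = (μ_n·τ_n − τ_data·x̄)/τ₀ = (-3.2847·0.164908 − 0.153846·-3.6) / 0.011062 = 0.012172/0.011062 ≈ 1.1.

μ₀ = 1.1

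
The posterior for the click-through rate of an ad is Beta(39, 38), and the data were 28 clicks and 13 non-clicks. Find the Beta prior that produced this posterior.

Beta(11, 25)

Under Beta–binomial conjugacy the posterior parameters are (α+s, β+f).
Subtract the data counts: 39−28=11, 38−13=25.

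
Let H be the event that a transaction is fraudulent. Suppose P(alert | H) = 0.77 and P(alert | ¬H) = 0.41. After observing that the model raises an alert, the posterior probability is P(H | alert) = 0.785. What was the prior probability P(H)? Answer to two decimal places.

P(H) = 0.66

In odds form, posterior odds = prior odds × likelihood ratio, so prior odds = posterior odds ÷ LR.
Posterior odds = 0.785/(1−0.785) = 3.6512. LR = 0.77/0.41 = 1.8780.
Prior odds = 3.6512/1.8780 = 1.9442, so P(H) = 1.9442/(1+1.9442) ≈ 0.66.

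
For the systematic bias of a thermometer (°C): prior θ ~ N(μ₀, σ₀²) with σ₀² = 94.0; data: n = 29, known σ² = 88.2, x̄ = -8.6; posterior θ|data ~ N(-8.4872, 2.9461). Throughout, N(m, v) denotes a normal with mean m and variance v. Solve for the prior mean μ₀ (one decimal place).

μ₀ = -5.0

The posterior mean is a precision-weighted average: μ_n = (τ₀μ₀ + τ_data·x̄)/(τ₀+τ_data), with τ₀=1/σ₀² and τ_data=n/σ².
Here τ₀ = 1/94.0 = 0.010638 and τ_data = 29/88.2 = 0.328798, so τ_n = 0.339436.
Rearranging for μ₀: μ₀ = (μ_n·τ_n − τ_data·x̄)/τ₀ = (-8.4872·0.339436 − 0.328798·-8.6) / 0.010638 = -0.053198/0.010638 ≈ -5.0.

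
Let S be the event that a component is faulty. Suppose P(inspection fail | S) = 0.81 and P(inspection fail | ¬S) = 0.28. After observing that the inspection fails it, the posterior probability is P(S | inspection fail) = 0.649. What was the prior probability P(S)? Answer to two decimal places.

P(S) = 0.39

In odds form, posterior odds = prior odds × likelihood ratio, so prior odds = posterior odds ÷ LR.
Posterior odds = 0.649/(1−0.649) = 1.8490. LR = 0.81/0.28 = 2.8929.
Prior odds = 1.8490/2.8929 = 0.6392, so P(S) = 0.6392/(1+0.6392) ≈ 0.39.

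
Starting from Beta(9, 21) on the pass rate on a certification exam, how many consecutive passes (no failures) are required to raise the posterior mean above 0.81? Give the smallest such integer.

k = 81

After k passes and 0 failures the posterior is Beta(9+k, 21), with mean (9+k)/(9+21+k).
Set (9+k)/(30+k) > 0.81 and solve: k > (0.81·30 − 9)/(1 − 0.81) = 80.526.
The smallest integer exceeding 80.526 is 81.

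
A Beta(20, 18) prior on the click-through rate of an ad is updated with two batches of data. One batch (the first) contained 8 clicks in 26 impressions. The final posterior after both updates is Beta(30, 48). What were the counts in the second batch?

Sequential conjugate updates are equivalent to a single update on the pooled data, so total successes = posterior α − prior α and total failures = posterior β − prior β.
Total across both batches: 30−20=10 clicks, 48−18=30 non-clicks.
Subtract the first batch: 10−8=2 clicks and 30−18=12 non-clicks.

2 clicks and 12 non-clicks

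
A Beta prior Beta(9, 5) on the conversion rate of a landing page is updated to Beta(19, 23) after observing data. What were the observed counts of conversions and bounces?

Under Beta–binomial conjugacy the posterior parameters are (a+s, b+f).
So s = 19 − 9 = 10 and f = 23 − 5 = 18.

10 conversions and 18 bounces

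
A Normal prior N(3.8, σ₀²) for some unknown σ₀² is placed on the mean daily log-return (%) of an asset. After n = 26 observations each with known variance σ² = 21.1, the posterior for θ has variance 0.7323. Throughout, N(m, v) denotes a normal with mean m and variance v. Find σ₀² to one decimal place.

σ₀² = 7.5

For the Normal–Normal model with known σ², precisions add: τ_n = τ₀ + n/σ².
So 1/σ₀² = 1/0.7323 − 26/21.1 = 1.365561 − 1.232227 = 0.133334.
Hence σ₀² = 1/0.133334 ≈ 7.5.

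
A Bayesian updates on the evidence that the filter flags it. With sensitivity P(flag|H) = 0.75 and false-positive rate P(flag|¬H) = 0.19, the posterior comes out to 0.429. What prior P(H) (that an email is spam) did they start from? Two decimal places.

Bayes' rule in odds form gives O(H|E) = O(H)·[P(E|H)/P(E|¬H)], hence O(H) = O(H|E)/LR.
Posterior odds = 0.429/(1−0.429) = 0.7513. LR = 0.75/0.19 = 3.9474.
Prior odds = 0.7513/3.9474 = 0.1903, so P(H) = 0.1903/(1+0.1903) ≈ 0.16.

P(H) = 0.16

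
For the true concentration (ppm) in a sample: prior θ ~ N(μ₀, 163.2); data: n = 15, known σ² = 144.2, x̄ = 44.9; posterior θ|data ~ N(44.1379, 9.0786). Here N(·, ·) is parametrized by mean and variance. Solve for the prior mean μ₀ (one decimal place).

μ₀ = 31.2

With known observation variance, the Normal–Normal posterior has precision τ_n = τ₀ + n/σ² and mean μ_n = (τ₀μ₀ + (n/σ²)x̄)/τ_n.
Here τ₀ = 1/163.2 = 0.006127 and τ_data = 15/144.2 = 0.104022, so τ_n = 0.110149.
Rearranging for μ₀: μ₀ = (μ_n·τ_n − τ_data·x̄)/τ₀ = (44.1379·0.110149 − 0.104022·44.9) / 0.006127 = 0.191158/0.006127 ≈ 31.2.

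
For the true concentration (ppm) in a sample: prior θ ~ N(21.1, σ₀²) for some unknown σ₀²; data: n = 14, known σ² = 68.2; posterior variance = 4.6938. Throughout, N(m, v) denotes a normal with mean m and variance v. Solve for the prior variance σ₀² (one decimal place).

For the Normal–Normal model with known σ², precisions add: τ_n = τ₀ + n/σ².
So 1/σ₀² = 1/4.6938 − 14/68.2 = 0.213047 − 0.205279 = 0.007768.
Hence σ₀² = 1/0.007768 ≈ 128.7.

σ₀² = 128.7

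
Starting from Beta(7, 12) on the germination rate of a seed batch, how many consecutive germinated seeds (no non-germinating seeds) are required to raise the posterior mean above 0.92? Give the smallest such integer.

k = 132

After k germinated seeds and 0 non-germinating seeds the posterior is Beta(7+k, 12), with mean (7+k)/(7+12+k).
Set (7+k)/(19+k) > 0.92 and solve: k > (0.92·19 − 7)/(1 − 0.92) = 131.000.
The smallest integer exceeding 131.000 is 132.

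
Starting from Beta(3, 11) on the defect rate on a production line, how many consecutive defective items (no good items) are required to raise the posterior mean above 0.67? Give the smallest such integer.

After k defective items and 0 good items the posterior is Beta(3+k, 11), with mean (3+k)/(3+11+k).
Set (3+k)/(14+k) > 0.67 and solve: k > (0.67·14 − 3)/(1 − 0.67) = 19.333.
The smallest integer exceeding 19.333 is 20, and checking k=20: (23)/(34) = 0.6765 > 0.67.

k = 20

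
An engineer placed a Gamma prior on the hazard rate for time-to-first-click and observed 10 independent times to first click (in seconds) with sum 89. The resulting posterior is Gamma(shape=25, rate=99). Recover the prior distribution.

Gamma(shape=15, rate=10)

Gamma–exponential conjugacy: posterior shape = α + n, posterior rate = β + Σtᵢ.
So α = 25 − 10 = 15 and β = 99 − 89 = 10.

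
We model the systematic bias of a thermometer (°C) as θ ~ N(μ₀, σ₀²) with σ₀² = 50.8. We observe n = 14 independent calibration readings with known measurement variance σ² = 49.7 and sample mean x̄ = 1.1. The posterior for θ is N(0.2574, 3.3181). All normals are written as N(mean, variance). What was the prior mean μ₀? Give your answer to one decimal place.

μ₀ = -11.8

The posterior mean is a precision-weighted average: μ_n = (τ₀μ₀ + τ_data·x̄)/(τ₀+τ_data), with τ₀=1/σ₀² and τ_data=n/σ².
Here τ₀ = 1/50.8 = 0.019685 and τ_data = 14/49.7 = 0.281690, so τ_n = 0.301375.
Rearranging for μ₀: μ₀ = (μ_n·τ_n − τ_data·x̄)/τ₀ = (0.2574·0.301375 − 0.281690·1.1) / 0.019685 = -0.232285/0.019685 ≈ -11.8.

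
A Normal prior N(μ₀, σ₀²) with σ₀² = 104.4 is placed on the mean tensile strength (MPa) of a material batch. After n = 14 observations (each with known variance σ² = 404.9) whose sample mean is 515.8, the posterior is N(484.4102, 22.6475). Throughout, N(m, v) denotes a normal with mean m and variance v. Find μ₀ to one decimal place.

The posterior mean is a precision-weighted average: μ_n = (τ₀μ₀ + τ_data·x̄)/(τ₀+τ_data), with τ₀=1/σ₀² and τ_data=n/σ².
Here τ₀ = 1/104.4 = 0.009579 and τ_data = 14/404.9 = 0.034576, so τ_n = 0.044155.
Rearranging for μ₀: μ₀ = (μ_n·τ_n − τ_data·x̄)/τ₀ = (484.4102·0.044155 − 0.034576·515.8) / 0.009579 = 3.554832/0.009579 ≈ 371.1.

μ₀ = 371.1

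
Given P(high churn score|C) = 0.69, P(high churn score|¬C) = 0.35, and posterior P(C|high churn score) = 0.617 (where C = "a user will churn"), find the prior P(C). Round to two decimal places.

In odds form, posterior odds = prior odds × likelihood ratio, so prior odds = posterior odds ÷ LR.
Posterior odds = 0.617/(1−0.617) = 1.6110. LR = 0.69/0.35 = 1.9714.
Prior odds = 1.6110/1.9714 = 0.8172, so P(C) = 0.8172/(1+0.8172) ≈ 0.45.

P(C) = 0.45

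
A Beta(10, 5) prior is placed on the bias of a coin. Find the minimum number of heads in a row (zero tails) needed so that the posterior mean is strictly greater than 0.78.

After k heads and 0 tails the posterior is Beta(10+k, 5), with mean (10+k)/(10+5+k).
Set (10+k)/(15+k) > 0.78 and solve: k > (0.78·15 − 10)/(1 − 0.78) = 7.727.
The smallest integer exceeding 7.727 is 8, and checking k=8: (18)/(23) = 0.7826 > 0.78.

k = 8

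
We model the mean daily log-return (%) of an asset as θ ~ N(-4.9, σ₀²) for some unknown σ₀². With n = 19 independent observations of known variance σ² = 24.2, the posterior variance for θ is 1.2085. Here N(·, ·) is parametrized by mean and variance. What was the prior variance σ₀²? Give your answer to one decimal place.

Posterior precision equals prior precision plus data precision: 1/σ_n² = 1/σ₀² + n/σ².
So 1/σ₀² = 1/1.2085 − 19/24.2 = 0.827472 − 0.785124 = 0.042348.
Hence σ₀² = 1/0.042348 ≈ 23.6.

σ₀² = 23.6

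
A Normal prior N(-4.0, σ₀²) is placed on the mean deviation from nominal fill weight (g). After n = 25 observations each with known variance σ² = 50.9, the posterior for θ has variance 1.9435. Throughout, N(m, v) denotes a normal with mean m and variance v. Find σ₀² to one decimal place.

Posterior precision equals prior precision plus data precision: 1/σ_n² = 1/σ₀² + n/σ².
So 1/σ₀² = 1/1.9435 − 25/50.9 = 0.514536 − 0.491159 = 0.023377.
Hence σ₀² = 1/0.023377 ≈ 42.8.

σ₀² = 42.8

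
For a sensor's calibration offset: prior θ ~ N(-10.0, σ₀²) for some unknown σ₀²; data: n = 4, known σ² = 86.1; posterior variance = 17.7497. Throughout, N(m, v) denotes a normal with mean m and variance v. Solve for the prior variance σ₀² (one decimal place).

σ₀² = 101.2

For the Normal–Normal model with known σ², precisions add: τ_n = τ₀ + n/σ².
So 1/σ₀² = 1/17.7497 − 4/86.1 = 0.056339 − 0.046458 = 0.009881.
Hence σ₀² = 1/0.009881 ≈ 101.2.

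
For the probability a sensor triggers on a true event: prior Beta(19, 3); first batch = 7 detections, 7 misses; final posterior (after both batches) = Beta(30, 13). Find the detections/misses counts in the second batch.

Sequential conjugate updates are equivalent to a single update on the pooled data, so total successes = posterior α − prior α and total failures = posterior β − prior β.
Total across both batches: 30−19=11 detections, 13−3=10 misses.
Subtract the first batch: 11−7=4 detections and 10−7=3 misses.

4 detections and 3 misses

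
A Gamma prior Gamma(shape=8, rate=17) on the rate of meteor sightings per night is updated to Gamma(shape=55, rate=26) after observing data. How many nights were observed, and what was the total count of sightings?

n = 9 nights with total 47 sightings

Gamma–Poisson conjugacy: posterior shape = α + Σxᵢ, posterior rate = β + n.
Matching: Σxᵢ = 55 − 8 = 47 and n = 26 − 17 = 9.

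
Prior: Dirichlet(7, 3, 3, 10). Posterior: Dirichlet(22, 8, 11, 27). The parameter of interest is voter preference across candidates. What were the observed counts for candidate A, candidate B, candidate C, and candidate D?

For a Dirichlet(α) prior with multinomial counts c, the posterior is Dirichlet(α + c) componentwise.
Counts are posterior − prior componentwise: 22−7=15, 8−3=5, 11−3=8, 27−10=17.

counts (15, 5, 8, 17)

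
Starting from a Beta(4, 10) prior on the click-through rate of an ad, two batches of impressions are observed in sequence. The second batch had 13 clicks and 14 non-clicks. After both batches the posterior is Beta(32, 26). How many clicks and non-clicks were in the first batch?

15 clicks and 2 non-clicks

Because Beta–binomial updating is additive in the counts, the combined data contributed (α_post−α_prior, β_post−β_prior) successes and failures.
Total across both batches: 32−4=28 clicks, 26−10=16 non-clicks.
Subtract the second batch: 28−13=15 clicks and 16−14=2 non-clicks.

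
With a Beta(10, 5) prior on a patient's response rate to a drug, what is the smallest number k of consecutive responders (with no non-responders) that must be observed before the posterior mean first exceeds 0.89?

k = 31

After k responders and 0 non-responders the posterior is Beta(10+k, 5), with mean (10+k)/(10+5+k).
Set (10+k)/(15+k) > 0.89 and solve: k > (0.89·15 − 10)/(1 − 0.89) = 30.455.
The smallest integer exceeding 30.455 is 31, and checking k=31: (41)/(46) = 0.8913 > 0.89.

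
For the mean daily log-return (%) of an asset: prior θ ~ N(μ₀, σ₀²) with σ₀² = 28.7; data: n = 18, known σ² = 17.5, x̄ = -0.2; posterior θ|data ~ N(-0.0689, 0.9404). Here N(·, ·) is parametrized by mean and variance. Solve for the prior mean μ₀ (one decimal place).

With known observation variance, the Normal–Normal posterior has precision τ_n = τ₀ + n/σ² and mean μ_n = (τ₀μ₀ + (n/σ²)x̄)/τ_n.
Here τ₀ = 1/28.7 = 0.034843 and τ_data = 18/17.5 = 1.028571, so τ_n = 1.063414.
Rearranging for μ₀: μ₀ = (μ_n·τ_n − τ_data·x̄)/τ₀ = (-0.0689·1.063414 − 1.028571·-0.2) / 0.034843 = 0.132445/0.034843 ≈ 3.8.

μ₀ = 3.8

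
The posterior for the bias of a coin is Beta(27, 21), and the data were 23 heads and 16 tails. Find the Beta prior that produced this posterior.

Under Beta–binomial conjugacy the posterior parameters are (a+s, b+f).
Subtract the data counts: 27−23=4, 21−16=5.

Beta(4, 5)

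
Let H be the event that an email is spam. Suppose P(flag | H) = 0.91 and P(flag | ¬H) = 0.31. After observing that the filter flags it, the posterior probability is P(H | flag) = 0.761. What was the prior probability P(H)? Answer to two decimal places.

P(H) = 0.52

Bayes' rule in odds form gives O(H|E) = O(H)·[P(E|H)/P(E|¬H)], hence O(H) = O(H|E)/LR.
Posterior odds = 0.761/(1−0.761) = 3.1841. LR = 0.91/0.31 = 2.9355.
Prior odds = 3.1841/2.9355 = 1.0847, so P(H) = 1.0847/(1+1.0847) ≈ 0.52.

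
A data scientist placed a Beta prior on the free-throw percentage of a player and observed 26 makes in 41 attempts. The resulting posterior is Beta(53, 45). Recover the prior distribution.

Beta is conjugate to the binomial likelihood: posterior = Beta(α+s, β+f).
So α = 53 − 26 = 27 and β = 45 − 15 = 30.

Beta(27, 30)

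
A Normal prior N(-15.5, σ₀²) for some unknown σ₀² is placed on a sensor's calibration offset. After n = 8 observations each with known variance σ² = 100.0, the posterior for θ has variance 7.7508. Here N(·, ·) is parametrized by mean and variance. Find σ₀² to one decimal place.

σ₀² = 20.4

Posterior precision equals prior precision plus data precision: 1/σ_n² = 1/σ₀² + n/σ².
So 1/σ₀² = 1/7.7508 − 8/100.0 = 0.129019 − 0.080000 = 0.049019.
Hence σ₀² = 1/0.049019 ≈ 20.4.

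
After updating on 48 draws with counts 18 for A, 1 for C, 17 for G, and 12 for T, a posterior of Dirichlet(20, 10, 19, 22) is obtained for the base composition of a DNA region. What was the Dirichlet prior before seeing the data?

For a Dirichlet(α) prior with multinomial counts c, the posterior is Dirichlet(α + c) componentwise.
Subtract each count from the matching posterior parameter: 20−18=2, 10−1=9, 19−17=2, 22−12=10.

Dirichlet(2, 9, 2, 10)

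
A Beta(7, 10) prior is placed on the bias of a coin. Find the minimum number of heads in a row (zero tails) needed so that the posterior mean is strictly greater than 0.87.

After k heads and 0 tails the posterior is Beta(7+k, 10), with mean (7+k)/(7+10+k).
Set (7+k)/(17+k) > 0.87 and solve: k > (0.87·17 − 7)/(1 − 0.87) = 59.923.
The smallest integer exceeding 59.923 is 60.

k = 60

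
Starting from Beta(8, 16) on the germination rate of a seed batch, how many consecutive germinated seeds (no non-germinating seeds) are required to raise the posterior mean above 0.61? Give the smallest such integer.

k = 18

After k germinated seeds and 0 non-germinating seeds the posterior is Beta(8+k, 16), with mean (8+k)/(8+16+k).
Set (8+k)/(24+k) > 0.61 and solve: k > (0.61·24 − 8)/(1 − 0.61) = 17.026.
The smallest integer exceeding 17.026 is 18.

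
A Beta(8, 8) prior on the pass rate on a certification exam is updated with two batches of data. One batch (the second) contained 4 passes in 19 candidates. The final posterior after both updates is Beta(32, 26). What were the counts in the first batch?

Because Beta–binomial updating is additive in the counts, the combined data contributed (α_post−α_prior, β_post−β_prior) successes and failures.
Total across both batches: 32−8=24 passes, 26−8=18 failures.
Subtract the second batch: 24−4=20 passes and 18−15=3 failures.

20 passes and 3 failures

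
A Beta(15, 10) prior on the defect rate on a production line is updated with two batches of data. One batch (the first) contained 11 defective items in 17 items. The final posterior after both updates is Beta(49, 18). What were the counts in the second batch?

Sequential conjugate updates are equivalent to a single update on the pooled data, so total successes = posterior α − prior α and total failures = posterior β − prior β.
Total across both batches: 49−15=34 defective items, 18−10=8 good items.
Subtract the first batch: 34−11=23 defective items and 8−6=2 good items.

23 defective items and 2 good items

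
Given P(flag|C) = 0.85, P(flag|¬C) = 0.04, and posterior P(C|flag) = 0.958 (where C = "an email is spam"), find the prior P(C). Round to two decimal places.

P(C) = 0.52

In odds form, posterior odds = prior odds × likelihood ratio, so prior odds = posterior odds ÷ LR.
Posterior odds = 0.958/(1−0.958) = 22.8095. LR = 0.85/0.04 = 21.2500.
Prior odds = 22.8095/21.2500 = 1.0734, so P(C) = 1.0734/(1+1.0734) ≈ 0.52.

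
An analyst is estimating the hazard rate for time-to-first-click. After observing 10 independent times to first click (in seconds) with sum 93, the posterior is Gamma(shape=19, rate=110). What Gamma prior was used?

Gamma(shape=9, rate=17)

Gamma–exponential conjugacy: posterior shape = α + n, posterior rate = β + Σtᵢ.
So α = 19 − 10 = 9 and β = 110 − 93 = 17.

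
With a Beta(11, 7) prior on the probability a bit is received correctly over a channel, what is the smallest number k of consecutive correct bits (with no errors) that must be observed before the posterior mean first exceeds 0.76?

k = 12

After k correct bits and 0 errors the posterior is Beta(11+k, 7), with mean (11+k)/(11+7+k).
Set (11+k)/(18+k) > 0.76 and solve: k > (0.76·18 − 11)/(1 − 0.76) = 11.167.
The smallest integer exceeding 11.167 is 12.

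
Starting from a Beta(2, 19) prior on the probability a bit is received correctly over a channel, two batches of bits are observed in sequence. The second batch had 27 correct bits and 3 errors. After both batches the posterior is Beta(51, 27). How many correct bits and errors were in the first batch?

22 correct bits and 5 errors

Because Beta–binomial updating is additive in the counts, the combined data contributed (α_post−α_prior, β_post−β_prior) successes and failures.
Total across both batches: 51−2=49 correct bits, 27−19=8 errors.
Subtract the second batch: 49−27=22 correct bits and 8−3=5 errors.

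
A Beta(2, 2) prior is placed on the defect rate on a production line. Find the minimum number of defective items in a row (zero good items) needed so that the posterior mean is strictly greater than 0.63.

k = 2

After k defective items and 0 good items the posterior is Beta(2+k, 2), with mean (2+k)/(2+2+k).
Set (2+k)/(4+k) > 0.63 and solve: k > (0.63·4 − 2)/(1 − 0.63) = 1.405.
The smallest integer exceeding 1.405 is 2, and checking k=2: (4)/(6) = 0.6667 > 0.63.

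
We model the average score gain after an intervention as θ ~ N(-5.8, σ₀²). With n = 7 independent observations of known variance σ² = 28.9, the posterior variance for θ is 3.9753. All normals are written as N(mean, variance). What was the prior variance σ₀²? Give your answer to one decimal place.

σ₀² = 107.1

For the Normal–Normal model with known σ², precisions add: τ_n = τ₀ + n/σ².
So 1/σ₀² = 1/3.9753 − 7/28.9 = 0.251553 − 0.242215 = 0.009338.
Hence σ₀² = 1/0.009338 ≈ 107.1.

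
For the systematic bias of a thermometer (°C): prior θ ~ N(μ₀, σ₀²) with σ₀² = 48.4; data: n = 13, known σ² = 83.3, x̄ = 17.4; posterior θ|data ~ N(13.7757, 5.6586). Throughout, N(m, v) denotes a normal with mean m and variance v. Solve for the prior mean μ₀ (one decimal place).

μ₀ = -13.6

The posterior mean is a precision-weighted average: μ_n = (τ₀μ₀ + τ_data·x̄)/(τ₀+τ_data), with τ₀=1/σ₀² and τ_data=n/σ².
Here τ₀ = 1/48.4 = 0.020661 and τ_data = 13/83.3 = 0.156062, so τ_n = 0.176723.
Rearranging for μ₀: μ₀ = (μ_n·τ_n − τ_data·x̄)/τ₀ = (13.7757·0.176723 − 0.156062·17.4) / 0.020661 = -0.280996/0.020661 ≈ -13.6.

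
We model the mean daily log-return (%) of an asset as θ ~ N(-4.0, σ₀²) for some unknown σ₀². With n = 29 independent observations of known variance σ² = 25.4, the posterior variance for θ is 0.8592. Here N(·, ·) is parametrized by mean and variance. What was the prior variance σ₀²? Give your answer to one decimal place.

σ₀² = 45.2

Posterior precision equals prior precision plus data precision: 1/σ_n² = 1/σ₀² + n/σ².
So 1/σ₀² = 1/0.8592 − 29/25.4 = 1.163873 − 1.141732 = 0.022141.
Hence σ₀² = 1/0.022141 ≈ 45.2.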